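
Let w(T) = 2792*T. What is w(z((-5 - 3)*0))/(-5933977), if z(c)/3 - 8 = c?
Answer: -67008/5933977 ≈ -0.011292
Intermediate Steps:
z(c) = 24 + 3*c
w(z((-5 - 3)*0))/(-5933977) = (2792*(24 + 3*((-5 - 3)*0)))/(-5933977) = (2792*(24 + 3*(-8*0)))*(-1/5933977) = (2792*(24 + 3*0))*(-1/5933977) = (2792*(24 + 0))*(-1/5933977) = (2792*24)*(-1/5933977) = 67008*(-1/5933977) = -67008/5933977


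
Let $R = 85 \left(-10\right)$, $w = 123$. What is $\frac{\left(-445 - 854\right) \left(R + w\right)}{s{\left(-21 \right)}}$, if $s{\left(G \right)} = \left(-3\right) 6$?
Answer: $- \frac{314791}{6} \approx -52465.0$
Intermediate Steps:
$R = -850$
$s{\left(G \right)} = -18$
$\frac{\left(-445 - 854\right) \left(R + w\right)}{s{\left(-21 \right)}} = \frac{\left(-445 - 854\right) \left(-850 + 123\right)}{-18} = \left(-1299\right) \left(-727\right) \left(- \frac{1}{18}\right) = 944373 \left(- \frac{1}{18}\right) = - \frac{314791}{6}$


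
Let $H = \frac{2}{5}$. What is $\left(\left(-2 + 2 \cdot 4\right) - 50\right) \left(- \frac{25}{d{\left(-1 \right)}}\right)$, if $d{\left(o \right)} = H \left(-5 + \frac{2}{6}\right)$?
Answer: $- \frac{4125}{7} \approx -589.29$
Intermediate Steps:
$H = \frac{2}{5}$ ($H = 2 \cdot \frac{1}{5} = \frac{2}{5} \approx 0.4$)
$d{\left(o \right)} = - \frac{28}{15}$ ($d{\left(o \right)} = \frac{2 \left(-5 + \frac{2}{6}\right)}{5} = \frac{2 \left(-5 + 2 \cdot \frac{1}{6}\right)}{5} = \frac{2 \left(-5 + \frac{1}{3}\right)}{5} = \frac{2}{5} \left(- \frac{14}{3}\right) = - \frac{28}{15}$)
$\left(\left(-2 + 2 \cdot 4\right) - 50\right) \left(- \frac{25}{d{\left(-1 \right)}}\right) = \left(\left(-2 + 2 \cdot 4\right) - 50\right) \left(- \frac{25}{- \frac{28}{15}}\right) = \left(\left(-2 + 8\right) - 50\right) \left(\left(-25\right) \left(- \frac{15}{28}\right)\right) = \left(6 - 50\right) \frac{375}{28} = \left(-44\right) \frac{375}{28} = - \frac{4125}{7}$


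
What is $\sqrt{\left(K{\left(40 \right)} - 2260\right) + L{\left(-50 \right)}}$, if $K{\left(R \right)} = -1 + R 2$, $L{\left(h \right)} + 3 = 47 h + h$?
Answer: $2 i \sqrt{1146} \approx 67.705 i$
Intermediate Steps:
$L{\left(h \right)} = -3 + 48 h$ ($L{\left(h \right)} = -3 + \left(47 h + h\right) = -3 + 48 h$)
$K{\left(R \right)} = -1 + 2 R$
$\sqrt{\left(K{\left(40 \right)} - 2260\right) + L{\left(-50 \right)}} = \sqrt{\left(\left(-1 + 2 \cdot 40\right) - 2260\right) + \left(-3 + 48 \left(-50\right)\right)} = \sqrt{\left(\left(-1 + 80\right) - 2260\right) - 2403} = \sqrt{\left(79 - 2260\right) - 2403} = \sqrt{-2181 - 2403} = \sqrt{-4584} = 2 i \sqrt{1146}$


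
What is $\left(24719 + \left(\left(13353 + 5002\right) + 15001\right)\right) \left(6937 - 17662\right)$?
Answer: $-622854375$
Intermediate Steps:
$\left(24719 + \left(\left(13353 + 5002\right) + 15001\right)\right) \left(6937 - 17662\right) = \left(24719 + \left(18355 + 15001\right)\right) \left(-10725\right) = \left(24719 + 33356\right) \left(-10725\right) = 58075 \left(-10725\right) = -622854375$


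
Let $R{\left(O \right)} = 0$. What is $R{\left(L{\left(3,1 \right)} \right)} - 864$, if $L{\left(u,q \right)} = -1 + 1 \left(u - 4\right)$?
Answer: $-864$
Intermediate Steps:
$L{\left(u,q \right)} = -5 + u$ ($L{\left(u,q \right)} = -1 + 1 \left(-4 + u\right) = -1 + \left(-4 + u\right) = -5 + u$)
$R{\left(L{\left(3,1 \right)} \right)} - 864 = 0 - 864 = -864$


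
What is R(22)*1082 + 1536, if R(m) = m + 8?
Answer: 33996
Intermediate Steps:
R(m) = 8 + m
R(22)*1082 + 1536 = (8 + 22)*1082 + 1536 = 30*1082 + 1536 = 32460 + 1536 = 33996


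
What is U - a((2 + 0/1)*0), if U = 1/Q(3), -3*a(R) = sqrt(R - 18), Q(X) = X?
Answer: 1/3 + I*sqrt(2) ≈ 0.33333 + 1.4142*I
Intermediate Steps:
a(R) = -sqrt(-18 + R)/3 (a(R) = -sqrt(R - 18)/3 = -sqrt(-18 + R)/3)
U = 1/3 ≈ 0.33333
U - a((2 + 0/1)*0) = 1/3 - (-1)*sqrt(-18 + (2 + 0/1)*0)/3 = 1/3 - (-1)*sqrt(-18 + (2 + 0*1)*0)/3 = 1/3 - (-1)*sqrt(-18 + (2 + 0)*0)/3 = 1/3 - (-1)*sqrt(-18 + 2*0)/3 = 1/3 - (-1)*sqrt(-18 + 0)/3 = 1/3 - (-1)*sqrt(-18)/3 = 1/3 - (-1)*3*I*sqrt(2)/3 = 1/3 - (-1)*I*sqrt(2) = 1/3 + I*sqrt(2)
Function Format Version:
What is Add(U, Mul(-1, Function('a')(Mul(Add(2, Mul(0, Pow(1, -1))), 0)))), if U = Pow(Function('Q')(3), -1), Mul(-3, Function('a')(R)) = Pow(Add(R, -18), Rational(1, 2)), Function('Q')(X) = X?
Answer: Add(Rational(1, 3), Mul(I, Pow(2, Rational(1, 2)))) ≈ Add(0.33333, Mul(1.4142, I))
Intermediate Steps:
Function('a')(R) = Mul(Rational(-1, 3), Pow(Add(-18, R), Rational(1, 2))) (Function('a')(R) = Mul(Rational(-1, 3), Pow(Add(R, -18), Rational(1, 2))) = Mul(Rational(-1, 3), Pow(Add(-18, R), Rational(1, 2))))
U = Rational(1, 3) (U = Pow(3, -1) = Rational(1, 3) ≈ 0.33333)
Add(U, Mul(-1, Function('a')(Mul(Add(2, Mul(0, Pow(1, -1))), 0)))) = Add(Rational(1, 3), Mul(-1, Mul(Rational(-1, 3), Pow(Add(-18, Mul(Add(2, Mul(0, Pow(1, -1))), 0)), Rational(1, 2))))) = Add(Rational(1, 3), Mul(-1, Mul(Rational(-1, 3), Pow(Add(-18, Mul(Add(2, Mul(0, 1)), 0)), Rational(1, 2))))) = Add(Rational(1, 3), Mul(-1, Mul(Rational(-1, 3), Pow(Add(-18, Mul(Add(2, 0), 0)), Rational(1, 2))))) = Add(Rational(1, 3), Mul(-1, Mul(Rational(-1, 3), Pow(Add(-18, Mul(2, 0)), Rational(1, 2))))) = Add(Rational(1, 3), Mul(-1, Mul(Rational(-1, 3), Pow(Add(-18, 0), Rational(1, 2))))) = Add(Rational(1, 3), Mul(-1, Mul(Rational(-1, 3), Pow(-18, Rational(1, 2))))) = Add(Rational(1, 3), Mul(-1, Mul(Rational(-1, 3), Mul(3, I, Pow(2, Rational(1, 2)))))) = Add(Rational(1, 3), Mul(-1, Mul(-1, I, Pow(2, Rational(1, 2))))) = Add(Rational(1, 3), Mul(I, Pow(2, Rational(1, 2))))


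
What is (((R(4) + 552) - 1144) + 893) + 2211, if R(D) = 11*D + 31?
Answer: 2587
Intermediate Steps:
R(D) = 31 + 11*D
(((R(4) + 552) - 1144) + 893) + 2211 = ((((31 + 11*4) + 552) - 1144) + 893) + 2211 = ((((31 + 44) + 552) - 1144) + 893) + 2211 = (((75 + 552) - 1144) + 893) + 2211 = ((627 - 1144) + 893) + 2211 = (-517 + 893) + 2211 = 376 + 2211 = 2587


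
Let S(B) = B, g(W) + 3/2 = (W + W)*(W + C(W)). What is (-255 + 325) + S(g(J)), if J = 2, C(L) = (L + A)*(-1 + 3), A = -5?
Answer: 105/2 ≈ 52.500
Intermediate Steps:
C(L) = -10 + 2*L (C(L) = (L - 5)*(-1 + 3) = (-5 + L)*2 = -10 + 2*L)
g(W) = -3/2 + 2*W*(-10 + 3*W) (g(W) = -3/2 + (W + W)*(W + (-10 + 2*W)) = -3/2 + (2*W)*(-10 + 3*W) = -3/2 + 2*W*(-10 + 3*W))
(-255 + 325) + S(g(J)) = (-255 + 325) + (-3/2 - 20*2 + 6*2²) = 70 + (-3/2 - 40 + 6*4) = 70 + (-3/2 - 40 + 24) = 70 - 35/2 = 105/2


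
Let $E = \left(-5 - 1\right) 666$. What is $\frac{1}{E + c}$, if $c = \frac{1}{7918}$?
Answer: $- \frac{7918}{31640327} \approx -0.00025025$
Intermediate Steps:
$c = \frac{1}{7918} \approx 0.00012629$
$E = -3996$ ($E = \left(-5 - 1\right) 666 = \left(-6\right) 666 = -3996$)
$\frac{1}{E + c} = \frac{1}{-3996 + \frac{1}{7918}} = \frac{1}{- \frac{31640327}{7918}} = - \frac{7918}{31640327}$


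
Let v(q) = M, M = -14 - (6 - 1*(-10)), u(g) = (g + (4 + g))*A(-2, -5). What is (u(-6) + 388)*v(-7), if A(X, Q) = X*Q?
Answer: -9240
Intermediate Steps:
A(X, Q) = Q*X
u(g) = 40 + 20*g (u(g) = (g + (4 + g))*(-5*(-2)) = (4 + 2*g)*10 = 40 + 20*g)
M = -30 (M = -14 - (6 + 10) = -14 - 1*16 = -14 - 16 = -30)
v(q) = -30
(u(-6) + 388)*v(-7) = ((40 + 20*(-6)) + 388)*(-30) = ((40 - 120) + 388)*(-30) = (-80 + 388)*(-30) = 308*(-30) = -9240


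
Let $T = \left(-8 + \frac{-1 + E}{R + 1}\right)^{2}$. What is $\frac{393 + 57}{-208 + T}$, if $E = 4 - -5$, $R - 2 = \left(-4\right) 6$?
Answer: $- \frac{99225}{30376} \approx -3.2666$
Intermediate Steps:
$R = -22$ ($R = 2 - 24 = -22$)
$E = 9$ ($E = 4 + 5 = 9$)
$T = \frac{30976}{441}$ ($T = \left(-8 + \frac{-1 + 9}{-22 + 1}\right)^{2} = \left(-8 + \frac{8}{-21}\right)^{2} = \left(-8 + 8 \left(- \frac{1}{21}\right)\right)^{2} = \left(-8 - \frac{8}{21}\right)^{2} = \left(- \frac{176}{21}\right)^{2} = \frac{30976}{441} \approx 70.24$)
$\frac{393 + 57}{-208 + T} = \frac{393 + 57}{-208 + \frac{30976}{441}} = \frac{450}{- \frac{60752}{441}} = 450 \left(- \frac{441}{60752}\right) = - \frac{99225}{30376}$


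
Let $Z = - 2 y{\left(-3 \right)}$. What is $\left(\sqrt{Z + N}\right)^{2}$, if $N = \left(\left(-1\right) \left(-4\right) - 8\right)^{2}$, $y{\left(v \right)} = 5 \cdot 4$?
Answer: $-24$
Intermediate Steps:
$y{\left(v \right)} = 20$
$N = 16$ ($N = \left(4 - 8\right)^{2} = \left(-4\right)^{2} = 16$)
$Z = -40$ ($Z = \left(-2\right) 20 = -40$)
$\left(\sqrt{Z + N}\right)^{2} = \left(\sqrt{-40 + 16}\right)^{2} = \left(\sqrt{-24}\right)^{2} = \left(2 i \sqrt{6}\right)^{2} = -24$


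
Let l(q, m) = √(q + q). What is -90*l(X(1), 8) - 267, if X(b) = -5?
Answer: -267 - 90*I*√10 ≈ -267.0 - 284.6*I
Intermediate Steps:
l(q, m) = √2*√q (l(q, m) = √(2*q) = √2*√q)
-90*l(X(1), 8) - 267 = -90*√2*√(-5) - 267 = -90*√2*I*√5 - 267 = -90*I*√10 - 267 = -267 - 90*I*√10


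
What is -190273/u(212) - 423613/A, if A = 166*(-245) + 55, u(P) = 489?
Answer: -7520791138/19860735 ≈ -378.68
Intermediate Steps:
A = -40615 (A = -40670 + 55 = -40615)
-190273/u(212) - 423613/A = -190273/489 - 423613/(-40615) = -190273*1/489 - 423613*(-1/40615) = -190273/489 + 423613/40615 = -7520791138/19860735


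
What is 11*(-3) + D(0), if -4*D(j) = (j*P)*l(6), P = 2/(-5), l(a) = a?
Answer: -33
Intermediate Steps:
P = -⅖ (P = 2*(-⅕) = -⅖ ≈ -0.40000)
D(j) = 3*j/5 (D(j) = -j*(-⅖)*6/4 = -(-2*j/5)*6/4 = -(-3)*j/5 = 3*j/5)
11*(-3) + D(0) = 11*(-3) + (⅗)*0 = -33 + 0 = -33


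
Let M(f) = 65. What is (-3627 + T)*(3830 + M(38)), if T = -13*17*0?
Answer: -14127165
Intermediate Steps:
T = 0 (T = -221*0 = 0)
(-3627 + T)*(3830 + M(38)) = (-3627 + 0)*(3830 + 65) = -3627*3895 = -14127165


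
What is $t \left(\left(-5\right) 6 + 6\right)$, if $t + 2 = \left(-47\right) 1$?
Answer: $1176$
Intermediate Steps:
$t = -49$ ($t = -2 - 47 = -49$)
$t \left(\left(-5\right) 6 + 6\right) = - 49 \left(\left(-5\right) 6 + 6\right) = - 49 \left(-30 + 6\right) = \left(-49\right) \left(-24\right) = 1176$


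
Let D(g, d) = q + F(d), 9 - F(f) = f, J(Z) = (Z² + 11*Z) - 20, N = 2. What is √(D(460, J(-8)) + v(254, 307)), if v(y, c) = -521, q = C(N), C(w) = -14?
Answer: I*√482 ≈ 21.954*I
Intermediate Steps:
J(Z) = -20 + Z² + 11*Z
F(f) = 9 - f
q = -14
D(g, d) = -5 - d (D(g, d) = -14 + (9 - d) = -5 - d)
√(D(460, J(-8)) + v(254, 307)) = √((-5 - (-20 + (-8)² + 11*(-8))) - 521) = √((-5 - (-20 + 64 - 88)) - 521) = √((-5 - 1*(-44)) - 521) = √((-5 + 44) - 521) = √(39 - 521) = √(-482) = I*√482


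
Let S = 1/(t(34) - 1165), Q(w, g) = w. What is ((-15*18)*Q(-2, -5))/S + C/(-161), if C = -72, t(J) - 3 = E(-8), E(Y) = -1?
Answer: -101111148/161 ≈ -6.2802e+5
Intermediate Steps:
t(J) = 2 (t(J) = 3 - 1 = 2)
S = -1/1163 (S = 1/(2 - 1165) = 1/(-1163) = -1/1163 ≈ -0.00085985)
((-15*18)*Q(-2, -5))/S + C/(-161) = (-15*18*(-2))/(-1/1163) - 72/(-161) = -270*(-2)*(-1163) - 72*(-1/161) = 540*(-1163) + 72/161 = -628020 + 72/161 = -101111148/161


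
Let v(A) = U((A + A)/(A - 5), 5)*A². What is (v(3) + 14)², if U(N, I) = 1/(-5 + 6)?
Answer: 529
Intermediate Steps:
U(N, I) = 1 (U(N, I) = 1/1 = 1)
v(A) = A² (v(A) = 1*A² = A²)
(v(3) + 14)² = (3² + 14)² = (9 + 14)² = 23² = 529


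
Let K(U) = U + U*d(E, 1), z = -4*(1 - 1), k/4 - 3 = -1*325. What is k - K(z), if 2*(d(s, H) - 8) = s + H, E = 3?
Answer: -1288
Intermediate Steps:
d(s, H) = 8 + H/2 + s/2 (d(s, H) = 8 + (s + H)/2 = 8 + (H + s)/2 = 8 + (H/2 + s/2) = 8 + H/2 + s/2)
k = -1288 (k = 12 + 4*(-1*325) = 12 + 4*(-325) = 12 - 1300 = -1288)
z = 0 (z = -4*0 = 0)
K(U) = 11*U (K(U) = U + U*(8 + (1/2)*1 + (1/2)*3) = U + U*(8 + 1/2 + 3/2) = U + U*10 = U + 10*U = 11*U)
k - K(z) = -1288 - 11*0 = -1288 - 1*0 = -1288 + 0 = -1288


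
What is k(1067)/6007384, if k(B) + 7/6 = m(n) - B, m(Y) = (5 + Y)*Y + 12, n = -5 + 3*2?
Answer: -6301/36044304 ≈ -0.00017481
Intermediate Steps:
n = 1 (n = -5 + 6 = 1)
m(Y) = 12 + Y*(5 + Y) (m(Y) = Y*(5 + Y) + 12 = 12 + Y*(5 + Y))
k(B) = 101/6 - B (k(B) = -7/6 + ((12 + 1² + 5*1) - B) = -7/6 + ((12 + 1 + 5) - B) = -7/6 + (18 - B) = 101/6 - B)
k(1067)/6007384 = (101/6 - 1*1067)/6007384 = (101/6 - 1067)*(1/6007384) = -6301/6*1/6007384 = -6301/36044304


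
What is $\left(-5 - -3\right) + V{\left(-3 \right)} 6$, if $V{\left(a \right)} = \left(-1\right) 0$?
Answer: $-2$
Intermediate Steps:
$V{\left(a \right)} = 0$
$\left(-5 - -3\right) + V{\left(-3 \right)} 6 = \left(-5 - -3\right) + 0 \cdot 6 = \left(-5 + 3\right) + 0 = -2 + 0 = -2$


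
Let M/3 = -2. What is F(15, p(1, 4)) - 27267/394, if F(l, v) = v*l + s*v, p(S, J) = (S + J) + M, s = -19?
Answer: -25691/394 ≈ -65.206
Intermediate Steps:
M = -6 (M = 3*(-2) = -6)
p(S, J) = -6 + J + S (p(S, J) = (S + J) - 6 = (J + S) - 6 = -6 + J + S)
F(l, v) = -19*v + l*v (F(l, v) = v*l - 19*v = l*v - 19*v = -19*v + l*v)
F(15, p(1, 4)) - 27267/394 = (-6 + 4 + 1)*(-19 + 15) - 27267/394 = -1*(-4) - 27267/394 = 4 - 447*61/394 = 4 - 27267/394 = -25691/394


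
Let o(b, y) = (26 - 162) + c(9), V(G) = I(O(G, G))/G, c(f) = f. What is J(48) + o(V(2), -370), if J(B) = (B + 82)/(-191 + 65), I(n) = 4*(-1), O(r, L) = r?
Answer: -8066/63 ≈ -128.03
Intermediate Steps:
I(n) = -4
J(B) = -41/63 - B/126 (J(B) = (82 + B)/(-126) = (82 + B)*(-1/126) = -41/63 - B/126)
V(G) = -4/G
o(b, y) = -127 (o(b, y) = (26 - 162) + 9 = -136 + 9 = -127)
J(48) + o(V(2), -370) = (-41/63 - 1/126*48) - 127 = (-41/63 - 8/21) - 127 = -65/63 - 127 = -8066/63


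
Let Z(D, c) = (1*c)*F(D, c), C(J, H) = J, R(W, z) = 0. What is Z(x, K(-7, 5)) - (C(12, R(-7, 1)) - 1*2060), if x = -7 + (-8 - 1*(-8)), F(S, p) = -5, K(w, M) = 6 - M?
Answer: 2043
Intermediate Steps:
x = -7 (x = -7 + (-8 + 8) = -7 + 0 = -7)
Z(D, c) = -5*c (Z(D, c) = (1*c)*(-5) = c*(-5) = -5*c)
Z(x, K(-7, 5)) - (C(12, R(-7, 1)) - 1*2060) = -5*(6 - 1*5) - (12 - 1*2060) = -5*(6 - 5) - (12 - 2060) = -5*1 - 1*(-2048) = -5 + 2048 = 2043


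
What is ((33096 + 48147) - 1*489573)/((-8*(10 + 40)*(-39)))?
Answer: -1047/40 ≈ -26.175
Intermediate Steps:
((33096 + 48147) - 1*489573)/((-8*(10 + 40)*(-39))) = (81243 - 489573)/((-8*50*(-39))) = -408330/((-400*(-39))) = -408330/15600 = -408330*1/15600 = -1047/40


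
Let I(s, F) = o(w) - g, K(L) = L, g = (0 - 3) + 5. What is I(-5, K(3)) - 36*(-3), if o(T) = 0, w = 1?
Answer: 106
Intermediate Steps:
g = 2 (g = -3 + 5 = 2)
I(s, F) = -2 (I(s, F) = 0 - 1*2 = 0 - 2 = -2)
I(-5, K(3)) - 36*(-3) = -2 - 36*(-3) = -2 + 108 = 106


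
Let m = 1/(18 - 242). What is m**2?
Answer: 1/50176 ≈ 1.9930e-5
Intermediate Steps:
m = -1/224 (m = 1/(-224) = -1/224 ≈ -0.0044643)
m**2 = (-1/224)**2 = 1/50176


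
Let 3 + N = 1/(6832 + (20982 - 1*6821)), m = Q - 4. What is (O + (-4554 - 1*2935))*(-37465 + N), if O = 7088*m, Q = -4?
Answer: 50492013456539/20993 ≈ 2.4052e+9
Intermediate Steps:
m = -8 (m = -4 - 4 = -8)
N = -62978/20993 (N = -3 + 1/(6832 + (20982 - 1*6821)) = -3 + 1/(6832 + (20982 - 6821)) = -3 + 1/(6832 + 14161) = -3 + 1/20993 = -62978/20993 ≈ -3.0000)
O = -56704 (O = 7088*(-8) = -56704)
(O + (-4554 - 1*2935))*(-37465 + N) = (-56704 + (-4554 - 1*2935))*(-37465 - 62978/20993) = (-56704 + (-4554 - 2935))*(-786565723/20993) = (-56704 - 7489)*(-786565723/20993) = -64193*(-786565723/20993) = 50492013456539/20993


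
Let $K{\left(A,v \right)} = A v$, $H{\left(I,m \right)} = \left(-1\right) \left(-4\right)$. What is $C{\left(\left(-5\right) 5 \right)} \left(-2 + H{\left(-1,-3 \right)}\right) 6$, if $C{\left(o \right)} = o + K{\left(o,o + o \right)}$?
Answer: $14700$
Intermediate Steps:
$H{\left(I,m \right)} = 4$
$C{\left(o \right)} = o + 2 o^{2}$ ($C{\left(o \right)} = o + o \left(o + o\right) = o + o 2 o = o + 2 o^{2}$)
$C{\left(\left(-5\right) 5 \right)} \left(-2 + H{\left(-1,-3 \right)}\right) 6 = \left(-5\right) 5 \left(1 + 2 \left(\left(-5\right) 5\right)\right) \left(-2 + 4\right) 6 = - 25 \left(1 + 2 \left(-25\right)\right) 2 \cdot 6 = - 25 \left(1 - 50\right) 12 = \left(-25\right) \left(-49\right) 12 = 1225 \cdot 12 = 14700$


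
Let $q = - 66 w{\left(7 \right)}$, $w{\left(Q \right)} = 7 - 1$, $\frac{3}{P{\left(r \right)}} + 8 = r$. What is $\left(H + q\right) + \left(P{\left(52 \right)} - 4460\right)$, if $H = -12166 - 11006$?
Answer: $- \frac{1233229}{44} \approx -28028.0$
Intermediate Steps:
$P{\left(r \right)} = \frac{3}{-8 + r}$
$H = -23172$ ($H = -12166 - 11006 = -23172$)
$w{\left(Q \right)} = 6$ ($w{\left(Q \right)} = 7 - 1 = 6$)
$q = -396$ ($q = \left(-66\right) 6 = -396$)
$\left(H + q\right) + \left(P{\left(52 \right)} - 4460\right) = \left(-23172 - 396\right) - \left(4460 - \frac{3}{-8 + 52}\right) = -23568 - \left(4460 - \frac{3}{44}\right) = -23568 + \left(3 \cdot \frac{1}{44} - 4460\right) = -23568 + \left(\frac{3}{44} - 4460\right) = -23568 - \frac{196237}{44} = - \frac{1233229}{44}$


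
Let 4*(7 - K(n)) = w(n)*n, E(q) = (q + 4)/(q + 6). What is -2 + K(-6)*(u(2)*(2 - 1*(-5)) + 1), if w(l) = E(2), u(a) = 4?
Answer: 1869/8 ≈ 233.63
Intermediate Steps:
E(q) = (4 + q)/(6 + q)
w(l) = 3/4 (w(l) = (4 + 2)/(6 + 2) = 6/8 = (1/8)*6 = 3/4)
K(n) = 7 - 3*n/16
-2 + K(-6)*(u(2)*(2 - 1*(-5)) + 1) = -2 + (7 - 3/16*(-6))*(4*(2 - 1*(-5)) + 1) = -2 + (7 + 9/8)*(4*(2 + 5) + 1) = -2 + 65*(4*7 + 1)/8 = -2 + 65*(28 + 1)/8 = -2 + (65/8)*29 = -2 + 1885/8 = 1869/8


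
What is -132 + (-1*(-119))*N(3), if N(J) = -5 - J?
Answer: -1084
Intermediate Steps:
-132 + (-1*(-119))*N(3) = -132 + (-1*(-119))*(-5 - 1*3) = -132 + 119*(-5 - 3) = -132 + 119*(-8) = -132 - 952 = -1084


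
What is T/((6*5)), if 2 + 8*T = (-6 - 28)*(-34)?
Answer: 577/120 ≈ 4.8083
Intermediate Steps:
T = 577/4 (T = -¼ + ((-6 - 28)*(-34))/8 = -¼ + (-34*(-34))/8 = -¼ + (⅛)*1156 = -¼ + 289/2 = 577/4 ≈ 144.25)
T/((6*5)) = 577/(4*((6*5))) = (577/4)/30 = (577/4)*(1/30) = 577/120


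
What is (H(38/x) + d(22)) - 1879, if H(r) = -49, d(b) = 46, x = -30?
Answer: -1882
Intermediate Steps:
(H(38/x) + d(22)) - 1879 = (-49 + 46) - 1879 = -3 - 1879 = -1882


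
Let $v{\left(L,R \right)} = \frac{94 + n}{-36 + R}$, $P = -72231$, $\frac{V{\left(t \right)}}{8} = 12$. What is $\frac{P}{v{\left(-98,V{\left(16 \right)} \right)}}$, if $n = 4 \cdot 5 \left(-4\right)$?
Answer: $- \frac{2166930}{7} \approx -3.0956 \cdot 10^{5}$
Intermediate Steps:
$V{\left(t \right)} = 96$ ($V{\left(t \right)} = 8 \cdot 12 = 96$)
$n = -80$ ($n = 20 \left(-4\right) = -80$)
$v{\left(L,R \right)} = \frac{14}{-36 + R}$ ($v{\left(L,R \right)} = \frac{94 - 80}{-36 + R} = \frac{14}{-36 + R}$)
$\frac{P}{v{\left(-98,V{\left(16 \right)} \right)}} = - \frac{72231}{14 \frac{1}{-36 + 96}} = - \frac{72231}{14 \cdot \frac{1}{60}} = - \frac{72231}{\frac{7}{30}} = \left(-72231\right) \frac{30}{7} = - \frac{2166930}{7}$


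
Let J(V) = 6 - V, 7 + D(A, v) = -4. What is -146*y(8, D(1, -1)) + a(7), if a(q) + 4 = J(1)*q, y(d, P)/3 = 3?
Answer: -1283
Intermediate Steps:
D(A, v) = -11 (D(A, v) = -7 - 4 = -11)
y(d, P) = 9 (y(d, P) = 3*3 = 9)
a(q) = -4 + 5*q (a(q) = -4 + (6 - 1*1)*q = -4 + (6 - 1)*q = -4 + 5*q)
-146*y(8, D(1, -1)) + a(7) = -146*9 + (-4 + 5*7) = -1314 + (-4 + 35) = -1314 + 31 = -1283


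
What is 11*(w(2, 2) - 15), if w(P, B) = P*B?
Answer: -121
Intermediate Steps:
w(P, B) = B*P
11*(w(2, 2) - 15) = 11*(2*2 - 15) = 11*(4 - 15) = 11*(-11) = -121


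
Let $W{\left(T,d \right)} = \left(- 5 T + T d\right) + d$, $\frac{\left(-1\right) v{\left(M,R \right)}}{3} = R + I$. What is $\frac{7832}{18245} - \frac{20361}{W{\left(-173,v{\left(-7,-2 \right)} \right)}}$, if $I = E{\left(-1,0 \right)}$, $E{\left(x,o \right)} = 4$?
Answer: $- \frac{4007069}{388885} \approx -10.304$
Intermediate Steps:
$I = 4$
$v{\left(M,R \right)} = -12 - 3 R$ ($v{\left(M,R \right)} = - 3 \left(R + 4\right) = - 3 \left(4 + R\right) = -12 - 3 R$)
$W{\left(T,d \right)} = d - 5 T + T d$
$\frac{7832}{18245} - \frac{20361}{W{\left(-173,v{\left(-7,-2 \right)} \right)}} = \frac{7832}{18245} - \frac{20361}{\left(-12 - -6\right) - -865 - 173 \left(-12 - -6\right)} = 7832 \cdot \frac{1}{18245} - \frac{20361}{\left(-12 + 6\right) + 865 - 173 \left(-12 + 6\right)} = \frac{88}{205} - \frac{20361}{-6 + 865 - -1038} = \frac{88}{205} - \frac{20361}{-6 + 865 + 1038} = \frac{88}{205} - \frac{20361}{1897} = - \frac{4007069}{388885}$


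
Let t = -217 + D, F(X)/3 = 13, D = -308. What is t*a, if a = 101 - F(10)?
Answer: -32550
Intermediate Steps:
F(X) = 39 (F(X) = 3*13 = 39)
t = -525 (t = -217 - 308 = -525)
a = 62 (a = 101 - 1*39 = 101 - 39 = 62)
t*a = -525*62 = -32550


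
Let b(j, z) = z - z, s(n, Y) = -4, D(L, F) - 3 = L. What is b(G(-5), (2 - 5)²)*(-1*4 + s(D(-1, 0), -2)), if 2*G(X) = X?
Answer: 0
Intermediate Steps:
D(L, F) = 3 + L
G(X) = X/2
b(j, z) = 0
b(G(-5), (2 - 5)²)*(-1*4 + s(D(-1, 0), -2)) = 0*(-1*4 - 4) = 0*(-4 - 4) = 0*(-8) = 0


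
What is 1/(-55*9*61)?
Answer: -1/30195 ≈ -3.3118e-5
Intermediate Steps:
1/(-55*9*61) = 1/(-495*61) = 1/(-30195) = -1/30195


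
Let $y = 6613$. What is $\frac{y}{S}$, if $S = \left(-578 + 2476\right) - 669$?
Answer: $\frac{6613}{1229} \approx 5.3808$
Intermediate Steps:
$S = 1229$ ($S = 1898 - 669 = 1229$)
$\frac{y}{S} = \frac{6613}{1229}$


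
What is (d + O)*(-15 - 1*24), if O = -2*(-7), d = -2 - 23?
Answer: 429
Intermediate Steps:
d = -25
O = 14
(d + O)*(-15 - 1*24) = (-25 + 14)*(-15 - 1*24) = -11*(-15 - 24) = -11*(-39) = 429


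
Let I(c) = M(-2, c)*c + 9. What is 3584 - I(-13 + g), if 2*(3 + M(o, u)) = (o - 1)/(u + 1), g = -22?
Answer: 236065/68 ≈ 3471.5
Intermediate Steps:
M(o, u) = -3 + (-1 + o)/(2*(1 + u)) (M(o, u) = -3 + ((o - 1)/(u + 1))/2 = -3 + ((-1 + o)/(1 + u))/2 = -3 + (-1 + o)/(2*(1 + u)))
I(c) = 9 + c*(-9 - 6*c)/(2*(1 + c)) (I(c) = ((-7 - 2 - 6*c)/(2*(1 + c)))*c + 9 = ((-9 - 6*c)/(2*(1 + c)))*c + 9 = c*(-9 - 6*c)/(2*(1 + c)) + 9 = 9 + c*(-9 - 6*c)/(2*(1 + c)))
3584 - I(-13 + g) = 3584 - 3*(6 - 2*(-13 - 22)**2 + 3*(-13 - 22))/(2*(1 + (-13 - 22))) = 3584 - 3*(6 - 2*(-35)**2 + 3*(-35))/(2*(1 - 35)) = 3584 - 3*(6 - 2*1225 - 105)/(2*(-34)) = 3584 - 3*(-1)*(6 - 2450 - 105)/(2*34) = 3584 - 3*(-1)*(-2549)/(2*34) = 3584 - 1*7647/68 = 3584 - 7647/68 = 236065/68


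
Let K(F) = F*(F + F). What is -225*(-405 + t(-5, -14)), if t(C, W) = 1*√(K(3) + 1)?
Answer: 91125 - 225*√19 ≈ 90144.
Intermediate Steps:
K(F) = 2*F² (K(F) = F*(2*F) = 2*F²)
t(C, W) = √19 (t(C, W) = 1*√(2*3² + 1) = 1*√(2*9 + 1) = 1*√(18 + 1) = 1*√19 = √19)
-225*(-405 + t(-5, -14)) = -225*(-405 + √19) = 91125 - 225*√19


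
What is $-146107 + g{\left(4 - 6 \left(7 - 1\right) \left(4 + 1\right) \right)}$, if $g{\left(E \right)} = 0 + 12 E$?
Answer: $-148219$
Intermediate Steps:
$g{\left(E \right)} = 12 E$
$-146107 + g{\left(4 - 6 \left(7 - 1\right) \left(4 + 1\right) \right)} = -146107 + 12 \left(4 - 6 \left(7 - 1\right) \left(4 + 1\right)\right) = -146107 + 12 \left(4 - 6 \cdot 6 \cdot 5\right) = -146107 + 12 \left(4 - 180\right) = -146107 + 12 \left(-176\right) = -146107 - 2112 = -148219$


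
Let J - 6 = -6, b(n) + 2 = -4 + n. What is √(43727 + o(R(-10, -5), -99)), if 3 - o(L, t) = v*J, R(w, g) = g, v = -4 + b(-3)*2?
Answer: √43730 ≈ 209.12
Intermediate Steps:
b(n) = -6 + n (b(n) = -2 + (-4 + n) = -6 + n)
v = -22 (v = -4 + (-6 - 3)*2 = -4 - 9*2 = -4 - 18 = -22)
J = 0 (J = 6 - 6 = 0)
o(L, t) = 3 (o(L, t) = 3 - (-22)*0 = 3 - 1*0 = 3 + 0 = 3)
√(43727 + o(R(-10, -5), -99)) = √(43727 + 3) = √43730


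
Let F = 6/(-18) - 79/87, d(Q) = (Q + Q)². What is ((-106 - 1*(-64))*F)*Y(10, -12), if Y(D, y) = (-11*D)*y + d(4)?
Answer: 2092608/29 ≈ 72159.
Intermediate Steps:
d(Q) = 4*Q² (d(Q) = (2*Q)² = 4*Q²)
F = -36/29 (F = 6*(-1/18) - 79*1/87 = -⅓ - 79/87 = -36/29 ≈ -1.2414)
Y(D, y) = 64 - 11*D*y (Y(D, y) = (-11*D)*y + 4*4² = -11*D*y + 4*16 = -11*D*y + 64 = 64 - 11*D*y)
((-106 - 1*(-64))*F)*Y(10, -12) = ((-106 - 1*(-64))*(-36/29))*(64 - 11*10*(-12)) = ((-106 + 64)*(-36/29))*(64 + 1320) = -42*(-36/29)*1384 = (1512/29)*1384 = 2092608/29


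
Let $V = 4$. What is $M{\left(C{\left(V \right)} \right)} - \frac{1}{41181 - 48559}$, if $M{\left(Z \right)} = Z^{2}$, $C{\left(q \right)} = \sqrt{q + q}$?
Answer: $\frac{59025}{7378} \approx 8.0001$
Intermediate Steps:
$C{\left(q \right)} = \sqrt{2} \sqrt{q}$ ($C{\left(q \right)} = \sqrt{2 q} = \sqrt{2} \sqrt{q}$)
$M{\left(C{\left(V \right)} \right)} - \frac{1}{41181 - 48559} = \left(\sqrt{2} \sqrt{4}\right)^{2} - \frac{1}{41181 - 48559} = \left(\sqrt{2} \cdot 2\right)^{2} - \frac{1}{-7378} = \left(2 \sqrt{2}\right)^{2} - - \frac{1}{7378} = 8 + \frac{1}{7378} = \frac{59025}{7378}$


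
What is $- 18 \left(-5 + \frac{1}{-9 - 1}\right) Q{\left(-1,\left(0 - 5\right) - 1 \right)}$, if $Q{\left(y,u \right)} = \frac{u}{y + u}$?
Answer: $\frac{2754}{35} \approx 78.686$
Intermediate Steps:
$Q{\left(y,u \right)} = \frac{u}{u + y}$
$- 18 \left(-5 + \frac{1}{-9 - 1}\right) Q{\left(-1,\left(0 - 5\right) - 1 \right)} = - 18 \left(-5 + \frac{1}{-9 - 1}\right) \frac{\left(0 - 5\right) - 1}{\left(\left(0 - 5\right) - 1\right) - 1} = - 18 \left(-5 + \frac{1}{-10}\right) \frac{-5 - 1}{\left(-5 - 1\right) - 1} = - 18 \left(-5 - \frac{1}{10}\right) \left(- \frac{6}{-6 - 1}\right) = \left(-18\right) \left(- \frac{51}{10}\right) \left(- \frac{6}{-7}\right) = \frac{459 \left(\left(-6\right) \left(- \frac{1}{7}\right)\right)}{5} = \frac{459}{5} \cdot \frac{6}{7} = \frac{2754}{35}$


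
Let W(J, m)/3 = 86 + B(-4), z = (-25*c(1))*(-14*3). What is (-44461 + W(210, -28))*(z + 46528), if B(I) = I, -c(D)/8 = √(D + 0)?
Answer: -1685829520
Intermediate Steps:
c(D) = -8*√D (c(D) = -8*√(D + 0) = -8*√D)
z = -8400 (z = (-(-200)*√1)*(-14*3) = -(-200)*(-42) = -25*(-8)*(-42) = 200*(-42) = -8400)
W(J, m) = 246 (W(J, m) = 3*(86 - 4) = 3*82 = 246)
(-44461 + W(210, -28))*(z + 46528) = (-44461 + 246)*(-8400 + 46528) = -44215*38128 = -1685829520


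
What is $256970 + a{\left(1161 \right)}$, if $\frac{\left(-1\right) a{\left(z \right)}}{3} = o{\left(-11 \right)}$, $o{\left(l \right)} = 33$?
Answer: $256871$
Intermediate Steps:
$a{\left(z \right)} = -99$ ($a{\left(z \right)} = \left(-3\right) 33 = -99$)
$256970 + a{\left(1161 \right)} = 256970 - 99 = 256871$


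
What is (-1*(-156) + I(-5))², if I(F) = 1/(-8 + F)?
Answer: 4108729/169 ≈ 24312.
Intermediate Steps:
(-1*(-156) + I(-5))² = (-1*(-156) + 1/(-8 - 5))² = (156 + 1/(-13))² = (156 - 1/13)² = (2027/13)² = 4108729/169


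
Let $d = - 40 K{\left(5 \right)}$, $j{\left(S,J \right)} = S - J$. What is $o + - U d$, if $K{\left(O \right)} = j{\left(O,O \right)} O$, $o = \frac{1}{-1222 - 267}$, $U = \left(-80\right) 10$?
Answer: $- \frac{1}{1489} \approx -0.00067159$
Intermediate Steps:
$U = -800$
$o = - \frac{1}{1489}$ ($o = \frac{1}{-1489} = - \frac{1}{1489} \approx -0.00067159$)
$K{\left(O \right)} = 0$ ($K{\left(O \right)} = \left(O - O\right) O = 0 O = 0$)
$d = 0$ ($d = \left(-40\right) 0 = 0$)
$o + - U d = - \frac{1}{1489} + \left(-1\right) \left(-800\right) 0 = - \frac{1}{1489} + 800 \cdot 0 = - \frac{1}{1489} + 0 = - \frac{1}{1489}$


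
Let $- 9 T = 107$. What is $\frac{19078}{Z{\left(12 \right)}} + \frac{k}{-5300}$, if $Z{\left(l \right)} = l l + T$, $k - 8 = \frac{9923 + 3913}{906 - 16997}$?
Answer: $\frac{3660751217003}{25350163675} \approx 144.41$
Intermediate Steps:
$k = \frac{114892}{16091}$ ($k = 8 + \frac{9923 + 3913}{906 - 16997} = 8 + \frac{13836}{-16091} = 8 + 13836 \left(- \frac{1}{16091}\right) = 8 - \frac{13836}{16091} = \frac{114892}{16091} \approx 7.1401$)
$T = - \frac{107}{9}$ ($T = \left(- \frac{1}{9}\right) 107 = - \frac{107}{9} \approx -11.889$)
$Z{\left(l \right)} = - \frac{107}{9} + l^{2}$ ($Z{\left(l \right)} = l l - \frac{107}{9} = l^{2} - \frac{107}{9} = - \frac{107}{9} + l^{2}$)
$\frac{19078}{Z{\left(12 \right)}} + \frac{k}{-5300} = \frac{19078}{- \frac{107}{9} + 12^{2}} + \frac{114892}{16091 \left(-5300\right)} = \frac{19078}{- \frac{107}{9} + 144} + \frac{114892}{16091} \left(- \frac{1}{5300}\right) = \frac{19078}{\frac{1189}{9}} - \frac{28723}{21320575} = 19078 \cdot \frac{9}{1189} - \frac{28723}{21320575} = \frac{171702}{1189} - \frac{28723}{21320575} = \frac{3660751217003}{25350163675}$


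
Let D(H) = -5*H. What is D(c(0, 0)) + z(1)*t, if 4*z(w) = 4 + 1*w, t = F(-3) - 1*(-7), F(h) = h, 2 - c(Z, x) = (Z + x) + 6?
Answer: 25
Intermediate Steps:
c(Z, x) = -4 - Z - x (c(Z, x) = 2 - ((Z + x) + 6) = 2 - (6 + Z + x) = 2 + (-6 - Z - x) = -4 - Z - x)
t = 4 (t = -3 - 1*(-7) = -3 + 7 = 4)
z(w) = 1 + w/4 (z(w) = (4 + 1*w)/4 = (4 + w)/4 = 1 + w/4)
D(c(0, 0)) + z(1)*t = -5*(-4 - 1*0 - 1*0) + (1 + (¼)*1)*4 = -5*(-4 + 0 + 0) + (1 + ¼)*4 = -5*(-4) + (5/4)*4 = 20 + 5 = 25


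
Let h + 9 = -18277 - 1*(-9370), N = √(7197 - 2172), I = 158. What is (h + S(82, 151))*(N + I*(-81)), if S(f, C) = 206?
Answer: 111470580 - 43550*√201 ≈ 1.1085e+8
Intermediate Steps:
N = 5*√201 (N = √5025 = 5*√201 ≈ 70.887)
h = -8916 (h = -9 + (-18277 - 1*(-9370)) = -9 + (-18277 + 9370) = -9 - 8907 = -8916)
(h + S(82, 151))*(N + I*(-81)) = (-8916 + 206)*(5*√201 + 158*(-81)) = -8710*(5*√201 - 12798) = -8710*(-12798 + 5*√201) = 111470580 - 43550*√201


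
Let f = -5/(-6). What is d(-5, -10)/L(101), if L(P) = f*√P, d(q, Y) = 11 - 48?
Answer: -222*√101/505 ≈ -4.4180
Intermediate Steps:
d(q, Y) = -37
f = ⅚ (f = -⅙*(-5) = ⅚ ≈ 0.83333)
L(P) = 5*√P/6
d(-5, -10)/L(101) = -37*6*√101/505 = -222*√101/505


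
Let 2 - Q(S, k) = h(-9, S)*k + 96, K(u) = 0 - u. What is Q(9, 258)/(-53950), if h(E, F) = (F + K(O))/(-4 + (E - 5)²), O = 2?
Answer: 3309/1726400 ≈ 0.0019167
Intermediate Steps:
K(u) = -u
h(E, F) = (-2 + F)/(-4 + (-5 + E)²) (h(E, F) = (F - 1*2)/(-4 + (E - 5)²) = (F - 2)/(-4 + (-5 + E)²) = (-2 + F)/(-4 + (-5 + E)²))
Q(S, k) = -94 - k*(-1/96 + S/192) (Q(S, k) = 2 - (((-2 + S)/(-4 + (-5 - 9)²))*k + 96) = 2 - (((-2 + S)/(-4 + (-14)²))*k + 96) = 2 - (((-2 + S)/(-4 + 196))*k + 96) = 2 - (((-2 + S)/192)*k + 96) = 2 - ((-1/96 + S/192)*k + 96) = 2 - (k*(-1/96 + S/192) + 96) = 2 - (96 + k*(-1/96 + S/192)) = 2 + (-96 - k*(-1/96 + S/192)) = -94 - k*(-1/96 + S/192))
Q(9, 258)/(-53950) = (-94 - 1/192*258*(-2 + 9))/(-53950) = (-94 - 1/192*258*7)*(-1/53950) = (-94 - 301/32)*(-1/53950) = -3309/32*(-1/53950) = 3309/1726400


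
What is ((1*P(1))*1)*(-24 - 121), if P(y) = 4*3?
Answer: -1740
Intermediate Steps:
P(y) = 12
((1*P(1))*1)*(-24 - 121) = ((1*12)*1)*(-24 - 121) = (12*1)*(-145) = 12*(-145) = -1740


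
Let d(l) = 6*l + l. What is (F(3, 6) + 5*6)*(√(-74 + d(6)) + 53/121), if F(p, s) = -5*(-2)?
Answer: 2120/121 + 160*I*√2 ≈ 17.521 + 226.27*I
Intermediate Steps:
F(p, s) = 10
d(l) = 7*l
(F(3, 6) + 5*6)*(√(-74 + d(6)) + 53/121) = (10 + 5*6)*(√(-74 + 7*6) + 53/121) = (10 + 30)*(√(-74 + 42) + 53*(1/121)) = 40*(√(-32) + 53/121) = 40*(4*I*√2 + 53/121) = 40*(53/121 + 4*I*√2) = 2120/121 + 160*I*√2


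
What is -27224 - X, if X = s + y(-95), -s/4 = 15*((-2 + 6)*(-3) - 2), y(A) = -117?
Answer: -27947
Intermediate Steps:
s = 840 (s = -60*((-2 + 6)*(-3) - 2) = -60*(4*(-3) - 2) = -60*(-12 - 2) = -60*(-14) = -4*(-210) = 840)
X = 723 (X = 840 - 117 = 723)
-27224 - X = -27224 - 1*723 = -27224 - 723 = -27947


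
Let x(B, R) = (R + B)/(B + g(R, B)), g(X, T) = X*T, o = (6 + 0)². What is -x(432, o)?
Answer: -13/444 ≈ -0.029279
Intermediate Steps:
o = 36 (o = 6² = 36)
g(X, T) = T*X
x(B, R) = (B + R)/(B + B*R) (x(B, R) = (R + B)/(B + B*R) = (B + R)/(B + B*R))
-x(432, o) = -(432 + 36)/(432*(1 + 36)) = -468/(432*37) = -1*13/444 = -13/444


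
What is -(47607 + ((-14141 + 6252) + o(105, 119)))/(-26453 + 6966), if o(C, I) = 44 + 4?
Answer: 39766/19487 ≈ 2.0406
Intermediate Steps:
o(C, I) = 48
-(47607 + ((-14141 + 6252) + o(105, 119)))/(-26453 + 6966) = -(47607 + ((-14141 + 6252) + 48))/(-26453 + 6966) = -(47607 + (-7889 + 48))/(-19487) = -(47607 - 7841)*(-1)/19487 = -39766*(-1)/19487 = -1*(-39766/19487) = 39766/19487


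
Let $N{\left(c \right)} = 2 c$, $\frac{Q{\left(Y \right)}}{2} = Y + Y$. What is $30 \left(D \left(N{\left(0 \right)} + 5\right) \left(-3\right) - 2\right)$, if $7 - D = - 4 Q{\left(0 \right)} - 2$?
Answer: $-4110$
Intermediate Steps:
$Q{\left(Y \right)} = 4 Y$ ($Q{\left(Y \right)} = 2 \left(Y + Y\right) = 2 \cdot 2 Y = 4 Y$)
$D = 9$ ($D = 7 - \left(- 4 \cdot 4 \cdot 0 - 2\right) = 7 - \left(\left(-4\right) 0 - 2\right) = 7 - \left(0 - 2\right) = 7 - -2 = 7 + 2 = 9$)
$30 \left(D \left(N{\left(0 \right)} + 5\right) \left(-3\right) - 2\right) = 30 \left(9 \left(2 \cdot 0 + 5\right) \left(-3\right) - 2\right) = 30 \left(9 \left(0 + 5\right) \left(-3\right) - 2\right) = 30 \left(9 \cdot 5 \left(-3\right) - 2\right) = 30 \left(9 \left(-15\right) - 2\right) = 30 \left(-135 - 2\right) = 30 \left(-137\right) = -4110$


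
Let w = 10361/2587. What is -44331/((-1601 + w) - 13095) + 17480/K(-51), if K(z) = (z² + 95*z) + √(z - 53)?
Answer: (-5218354054*I + 2940623*√26)/(974569*(√26 + 1122*I)) ≈ -4.7721 - 0.0354*I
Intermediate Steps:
w = 797/199 (w = 10361*(1/2587) = 797/199 ≈ 4.0050)
K(z) = z² + √(-53 + z) + 95*z (K(z) = (z² + 95*z) + √(-53 + z) = z² + √(-53 + z) + 95*z)
-44331/((-1601 + w) - 13095) + 17480/K(-51) = -44331/((-1601 + 797/199) - 13095) + 17480/((-51)² + √(-53 - 51) + 95*(-51)) = -44331/(-317802/199 - 13095) + 17480/(2601 + √(-104) - 4845) = -44331/(-2923707/199) + 17480/(2601 + 2*I*√26 - 4845) = -44331*(-199/2923707) + 17480/(-2244 + 2*I*√26) = 2940623/974569 + 17480/(-2244 + 2*I*√26)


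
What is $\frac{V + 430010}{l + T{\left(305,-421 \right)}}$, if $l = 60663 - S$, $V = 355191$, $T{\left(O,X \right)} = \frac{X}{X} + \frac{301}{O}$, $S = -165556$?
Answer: $\frac{239486305}{68997401} \approx 3.4709$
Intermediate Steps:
$T{\left(O,X \right)} = 1 + \frac{301}{O}$
$l = 226219$ ($l = 60663 - -165556 = 60663 + 165556 = 226219$)
$\frac{V + 430010}{l + T{\left(305,-421 \right)}} = \frac{355191 + 430010}{226219 + \frac{301 + 305}{305}} = \frac{785201}{226219 + \frac{1}{305} \cdot 606} = \frac{785201}{226219 + \frac{606}{305}} = \frac{785201}{\frac{68997401}{305}} = 785201 \cdot \frac{305}{68997401} = \frac{239486305}{68997401}$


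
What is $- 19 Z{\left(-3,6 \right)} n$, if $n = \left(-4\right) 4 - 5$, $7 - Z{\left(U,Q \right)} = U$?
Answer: $3990$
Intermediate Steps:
$Z{\left(U,Q \right)} = 7 - U$
$n = -21$ ($n = -16 - 5 = -21$)
$- 19 Z{\left(-3,6 \right)} n = - 19 \left(7 - -3\right) \left(-21\right) = - 19 \left(7 + 3\right) \left(-21\right) = \left(-19\right) 10 \left(-21\right) = \left(-190\right) \left(-21\right) = 3990$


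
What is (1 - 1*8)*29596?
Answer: -207172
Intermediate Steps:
(1 - 1*8)*29596 = (1 - 8)*29596 = -7*29596 = -207172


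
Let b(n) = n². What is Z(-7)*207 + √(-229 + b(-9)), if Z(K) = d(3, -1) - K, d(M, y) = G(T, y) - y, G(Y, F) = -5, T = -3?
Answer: 621 + 2*I*√37 ≈ 621.0 + 12.166*I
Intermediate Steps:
d(M, y) = -5 - y
Z(K) = -4 - K (Z(K) = (-5 - 1*(-1)) - K = (-5 + 1) - K = -4 - K)
Z(-7)*207 + √(-229 + b(-9)) = (-4 - 1*(-7))*207 + √(-229 + (-9)²) = (-4 + 7)*207 + √(-229 + 81) = 3*207 + √(-148) = 621 + 2*I*√37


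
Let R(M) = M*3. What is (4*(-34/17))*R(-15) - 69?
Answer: 291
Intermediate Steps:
R(M) = 3*M
(4*(-34/17))*R(-15) - 69 = (4*(-34/17))*(3*(-15)) - 69 = (4*(-34*1/17))*(-45) - 69 = (4*(-2))*(-45) - 69 = -8*(-45) - 69 = 360 - 69 = 291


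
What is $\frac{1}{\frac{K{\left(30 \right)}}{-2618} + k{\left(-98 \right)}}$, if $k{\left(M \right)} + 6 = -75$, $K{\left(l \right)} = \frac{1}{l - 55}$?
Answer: $- \frac{65450}{5301449} \approx -0.012346$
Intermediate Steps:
$K{\left(l \right)} = \frac{1}{-55 + l}$
$k{\left(M \right)} = -81$ ($k{\left(M \right)} = -6 - 75 = -81$)
$\frac{1}{\frac{K{\left(30 \right)}}{-2618} + k{\left(-98 \right)}} = \frac{1}{\frac{1}{\left(-55 + 30\right) \left(-2618\right)} - 81} = \frac{1}{\frac{1}{-25} \left(- \frac{1}{2618}\right) - 81} = \frac{1}{\left(- \frac{1}{25}\right) \left(- \frac{1}{2618}\right) - 81} = \frac{1}{\frac{1}{65450} - 81} = \frac{1}{- \frac{5301449}{65450}} = - \frac{65450}{5301449}$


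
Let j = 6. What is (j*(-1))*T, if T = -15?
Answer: 90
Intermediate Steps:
(j*(-1))*T = (6*(-1))*(-15) = -6*(-15) = 90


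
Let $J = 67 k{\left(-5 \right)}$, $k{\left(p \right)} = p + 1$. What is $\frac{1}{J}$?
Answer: $- \frac{1}{268} \approx -0.0037313$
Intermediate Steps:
$k{\left(p \right)} = 1 + p$
$J = -268$ ($J = 67 \left(1 - 5\right) = 67 \left(-4\right) = -268$)
$\frac{1}{J} = \frac{1}{-268} = - \frac{1}{268}$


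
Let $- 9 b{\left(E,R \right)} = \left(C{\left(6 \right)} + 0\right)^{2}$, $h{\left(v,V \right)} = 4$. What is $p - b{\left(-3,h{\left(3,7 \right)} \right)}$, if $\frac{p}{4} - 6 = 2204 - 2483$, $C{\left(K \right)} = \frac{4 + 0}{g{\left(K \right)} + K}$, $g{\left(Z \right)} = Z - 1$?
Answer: $- \frac{1189172}{1089} \approx -1092.0$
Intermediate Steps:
$g{\left(Z \right)} = -1 + Z$
$C{\left(K \right)} = \frac{4}{-1 + 2 K}$ ($C{\left(K \right)} = \frac{4 + 0}{\left(-1 + K\right) + K} = \frac{4}{-1 + 2 K}$)
$p = -1092$ ($p = 24 + 4 \left(2204 - 2483\right) = 24 + 4 \left(-279\right) = 24 - 1116 = -1092$)
$b{\left(E,R \right)} = - \frac{16}{1089}$ ($b{\left(E,R \right)} = - \frac{\left(\frac{4}{-1 + 2 \cdot 6} + 0\right)^{2}}{9} = - \frac{\left(\frac{4}{-1 + 12} + 0\right)^{2}}{9} = - \frac{\left(\frac{4}{11} + 0\right)^{2}}{9} = - \frac{\left(\frac{4}{11}\right)^{2}}{9} = \left(- \frac{1}{9}\right) \frac{16}{121} = - \frac{16}{1089}$)
$p - b{\left(-3,h{\left(3,7 \right)} \right)} = -1092 - - \frac{16}{1089} = -1092 + \frac{16}{1089} = - \frac{1189172}{1089}$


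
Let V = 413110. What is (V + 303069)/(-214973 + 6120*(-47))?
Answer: -716179/502613 ≈ -1.4249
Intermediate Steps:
(V + 303069)/(-214973 + 6120*(-47)) = (413110 + 303069)/(-214973 + 6120*(-47)) = 716179/(-214973 - 287640) = 716179/(-502613) = 716179*(-1/502613) = -716179/502613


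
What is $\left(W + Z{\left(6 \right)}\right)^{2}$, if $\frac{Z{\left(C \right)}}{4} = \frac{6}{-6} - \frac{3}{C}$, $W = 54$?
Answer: $2304$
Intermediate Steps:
$Z{\left(C \right)} = -4 - \frac{12}{C}$ ($Z{\left(C \right)} = 4 \left(\frac{6}{-6} - \frac{3}{C}\right) = 4 \left(6 \left(- \frac{1}{6}\right) - \frac{3}{C}\right) = 4 \left(-1 - \frac{3}{C}\right) = -4 - \frac{12}{C}$)
$\left(W + Z{\left(6 \right)}\right)^{2} = \left(54 - \left(4 + \frac{12}{6}\right)\right)^{2} = \left(54 - 6\right)^{2} = 48^{2} = 2304$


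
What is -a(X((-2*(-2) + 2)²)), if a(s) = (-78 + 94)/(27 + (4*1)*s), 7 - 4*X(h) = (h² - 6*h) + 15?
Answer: 16/1061 ≈ 0.015080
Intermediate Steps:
X(h) = -2 - h²/4 + 3*h/2 (X(h) = 7/4 - ((h² - 6*h) + 15)/4 = 7/4 - (15 + h² - 6*h)/4 = 7/4 + (-15/4 - h²/4 + 3*h/2) = -2 - h²/4 + 3*h/2)
a(s) = 16/(27 + 4*s)
-a(X((-2*(-2) + 2)²)) = -16/(27 + 4*(-2 - (-2*(-2) + 2)⁴/4 + 3*(-2*(-2) + 2)²/2)) = -16/(27 + 4*(-2 - (4 + 2)⁴/4 + 3*(4 + 2)²/2)) = -16/(27 + 4*(-2 - (6²)²/4 + (3/2)*6²)) = -16/(27 + 4*(-2 - ¼*36² + (3/2)*36)) = -16/(27 + 4*(-2 - ¼*1296 + 54)) = -16/(27 + 4*(-2 - 324 + 54)) = -16/(27 + 4*(-272)) = -16/(27 - 1088) = -16/(-1061) = -16*(-1)/1061 = -1*(-16/1061) = 16/1061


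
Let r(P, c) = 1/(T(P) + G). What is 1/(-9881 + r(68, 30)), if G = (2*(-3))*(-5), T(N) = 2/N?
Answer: -1021/10088467 ≈ -0.00010120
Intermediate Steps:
G = 30 (G = -6*(-5) = 30)
r(P, c) = 1/(30 + 2/P) (r(P, c) = 1/(2/P + 30) = 1/(30 + 2/P))
1/(-9881 + r(68, 30)) = 1/(-9881 + (½)*68/(1 + 15*68)) = 1/(-9881 + (½)*68/(1 + 1020)) = 1/(-9881 + (½)*68/1021) = 1/(-9881 + (½)*68*(1/1021)) = 1/(-9881 + 34/1021) = 1/(-10088467/1021) = -1021/10088467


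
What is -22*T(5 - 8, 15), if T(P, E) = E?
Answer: -330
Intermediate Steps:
-22*T(5 - 8, 15) = -22*15 = -330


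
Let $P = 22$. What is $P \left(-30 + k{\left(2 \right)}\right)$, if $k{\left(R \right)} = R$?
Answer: $-616$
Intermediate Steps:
$P \left(-30 + k{\left(2 \right)}\right) = 22 \left(-30 + 2\right) = 22 \left(-28\right) = -616$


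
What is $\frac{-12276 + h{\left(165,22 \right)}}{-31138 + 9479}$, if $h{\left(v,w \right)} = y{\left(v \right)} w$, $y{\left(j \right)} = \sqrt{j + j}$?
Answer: $\frac{1116}{1969} - \frac{2 \sqrt{330}}{1969} \approx 0.54833$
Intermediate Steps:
$y{\left(j \right)} = \sqrt{2} \sqrt{j}$ ($y{\left(j \right)} = \sqrt{2 j} = \sqrt{2} \sqrt{j}$)
$h{\left(v,w \right)} = w \sqrt{2} \sqrt{v}$ ($h{\left(v,w \right)} = \sqrt{2} \sqrt{v} w = w \sqrt{2} \sqrt{v}$)
$\frac{-12276 + h{\left(165,22 \right)}}{-31138 + 9479} = \frac{-12276 + 22 \sqrt{2} \sqrt{165}}{-31138 + 9479} = \frac{-12276 + 22 \sqrt{330}}{-21659} = \left(-12276 + 22 \sqrt{330}\right) \left(- \frac{1}{21659}\right) = \frac{1116}{1969} - \frac{2 \sqrt{330}}{1969}$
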